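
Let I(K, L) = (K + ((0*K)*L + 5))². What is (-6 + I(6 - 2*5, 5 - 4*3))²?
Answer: 25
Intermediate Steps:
I(K, L) = (5 + K)² (I(K, L) = (K + (0*L + 5))² = (K + (0 + 5))² = (K + 5)² = (5 + K)²)
(-6 + I(6 - 2*5, 5 - 4*3))² = (-6 + (5 + (6 - 2*5))²)² = (-6 + (5 + (6 - 10))²)² = (-6 + (5 - 4)²)² = (-6 + 1²)² = (-6 + 1)² = (-5)² = 25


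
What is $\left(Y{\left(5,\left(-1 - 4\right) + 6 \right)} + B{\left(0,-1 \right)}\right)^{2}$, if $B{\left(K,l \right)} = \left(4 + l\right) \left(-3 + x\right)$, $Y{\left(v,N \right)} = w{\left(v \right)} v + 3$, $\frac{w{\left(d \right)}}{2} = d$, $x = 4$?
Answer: $3136$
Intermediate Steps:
$w{\left(d \right)} = 2 d$
$Y{\left(v,N \right)} = 3 + 2 v^{2}$ ($Y{\left(v,N \right)} = 2 v v + 3 = 2 v^{2} + 3 = 3 + 2 v^{2}$)
$B{\left(K,l \right)} = 4 + l$ ($B{\left(K,l \right)} = \left(4 + l\right) \left(-3 + 4\right) = \left(4 + l\right) 1 = 4 + l$)
$\left(Y{\left(5,\left(-1 - 4\right) + 6 \right)} + B{\left(0,-1 \right)}\right)^{2} = \left(\left(3 + 2 \cdot 5^{2}\right) + \left(4 - 1\right)\right)^{2} = \left(\left(3 + 2 \cdot 25\right) + 3\right)^{2} = \left(\left(3 + 50\right) + 3\right)^{2} = \left(53 + 3\right)^{2} = 56^{2} = 3136$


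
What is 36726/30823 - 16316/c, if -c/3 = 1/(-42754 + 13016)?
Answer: -14955480016006/92469 ≈ -1.6174e+8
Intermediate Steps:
c = 3/29738 (c = -3/(-42754 + 13016) = -3/(-29738) = -3*(-1/29738) = 3/29738 ≈ 0.00010088)
36726/30823 - 16316/c = 36726/30823 - 16316/3/29738 = 36726*(1/30823) - 16316*29738/3 = 36726/30823 - 485205208/3 = -14955480016006/92469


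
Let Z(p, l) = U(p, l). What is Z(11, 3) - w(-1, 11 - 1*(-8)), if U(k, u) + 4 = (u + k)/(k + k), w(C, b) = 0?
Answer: -37/11 ≈ -3.3636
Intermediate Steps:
U(k, u) = -4 + (k + u)/(2*k) (U(k, u) = -4 + (u + k)/(k + k) = -4 + (k + u)/((2*k)) = -4 + (k + u)*(1/(2*k)) = -4 + (k + u)/(2*k))
Z(p, l) = (l - 7*p)/(2*p)
Z(11, 3) - w(-1, 11 - 1*(-8)) = (½)*(3 - 7*11)/11 - 1*0 = (½)*(1/11)*(3 - 77) + 0 = (½)*(1/11)*(-74) + 0 = -37/11 + 0 = -37/11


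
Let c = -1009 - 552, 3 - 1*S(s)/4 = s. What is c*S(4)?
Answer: 6244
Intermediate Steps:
S(s) = 12 - 4*s
c = -1561
c*S(4) = -1561*(12 - 4*4) = -1561*(12 - 16) = -1561*(-4) = 6244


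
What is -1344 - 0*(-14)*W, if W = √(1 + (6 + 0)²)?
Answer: -1344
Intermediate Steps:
W = √37 (W = √(1 + 6²) = √(1 + 36) = √37 ≈ 6.0828)
-1344 - 0*(-14)*W = -1344 - 0*(-14)*√37 = -1344 - 0*√37 = -1344 - 1*0 = -1344 + 0 = -1344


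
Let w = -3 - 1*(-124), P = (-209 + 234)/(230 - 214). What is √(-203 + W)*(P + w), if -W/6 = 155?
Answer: 1961*I*√1133/16 ≈ 4125.5*I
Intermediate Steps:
W = -930 (W = -6*155 = -930)
P = 25/16 ≈ 1.5625
w = 121 (w = -3 + 124 = 121)
√(-203 + W)*(P + w) = √(-203 - 930)*(25/16 + 121) = √(-1133)*(1961/16) = (I*√1133)*(1961/16) = 1961*I*√1133/16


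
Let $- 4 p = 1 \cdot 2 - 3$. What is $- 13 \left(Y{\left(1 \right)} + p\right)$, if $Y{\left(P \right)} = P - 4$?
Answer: $\frac{143}{4} \approx 35.75$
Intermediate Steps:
$Y{\left(P \right)} = -4 + P$ ($Y{\left(P \right)} = P - 4 = -4 + P$)
$p = \frac{1}{4}$ ($p = - \frac{1 \cdot 2 - 3}{4} = - \frac{2 - 3}{4} = \left(- \frac{1}{4}\right) \left(-1\right) = \frac{1}{4} \approx 0.25$)
$- 13 \left(Y{\left(1 \right)} + p\right) = - 13 \left(\left(-4 + 1\right) + \frac{1}{4}\right) = - 13 \left(-3 + \frac{1}{4}\right) = \left(-13\right) \left(- \frac{11}{4}\right) = \frac{143}{4}$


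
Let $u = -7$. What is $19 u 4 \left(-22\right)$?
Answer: $11704$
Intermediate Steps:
$19 u 4 \left(-22\right) = 19 \left(-7\right) 4 \left(-22\right) = \left(-133\right) \left(-88\right) = 11704$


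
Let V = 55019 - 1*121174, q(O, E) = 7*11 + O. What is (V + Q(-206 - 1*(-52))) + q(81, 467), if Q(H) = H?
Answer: -66151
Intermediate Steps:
q(O, E) = 77 + O
V = -66155 (V = 55019 - 121174 = -66155)
(V + Q(-206 - 1*(-52))) + q(81, 467) = (-66155 + (-206 - 1*(-52))) + (77 + 81) = (-66155 + (-206 + 52)) + 158 = (-66155 - 154) + 158 = -66309 + 158 = -66151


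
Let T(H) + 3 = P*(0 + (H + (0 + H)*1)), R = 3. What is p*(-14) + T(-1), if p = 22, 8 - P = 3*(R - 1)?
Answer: -315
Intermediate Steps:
P = 2 (P = 8 - 3*(3 - 1) = 8 - 3*2 = 8 - 1*6 = 8 - 6 = 2)
T(H) = -3 + 4*H (T(H) = -3 + 2*(0 + (H + (0 + H)*1)) = -3 + 2*(0 + (H + H*1)) = -3 + 2*(0 + (H + H)) = -3 + 2*(0 + 2*H) = -3 + 2*(2*H) = -3 + 4*H)
p*(-14) + T(-1) = 22*(-14) + (-3 + 4*(-1)) = -308 + (-3 - 4) = -308 - 7 = -315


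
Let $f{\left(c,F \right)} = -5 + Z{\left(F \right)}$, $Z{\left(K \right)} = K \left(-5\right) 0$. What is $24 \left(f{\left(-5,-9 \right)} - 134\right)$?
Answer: $-3336$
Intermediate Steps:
$Z{\left(K \right)} = 0$ ($Z{\left(K \right)} = - 5 K 0 = 0$)
$f{\left(c,F \right)} = -5$ ($f{\left(c,F \right)} = -5 + 0 = -5$)
$24 \left(f{\left(-5,-9 \right)} - 134\right) = 24 \left(-5 - 134\right) = 24 \left(-139\right) = -3336$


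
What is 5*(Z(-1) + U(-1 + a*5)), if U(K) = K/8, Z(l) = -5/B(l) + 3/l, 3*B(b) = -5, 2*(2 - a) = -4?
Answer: 95/8 ≈ 11.875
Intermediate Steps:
a = 4 (a = 2 - ½*(-4) = 2 + 2 = 4)
B(b) = -5/3 (B(b) = (⅓)*(-5) = -5/3)
Z(l) = 3 + 3/l (Z(l) = -5/(-5/3) + 3/l = -5*(-⅗) + 3/l = 3 + 3/l)
U(K) = K/8 (U(K) = K*(⅛) = K/8)
5*(Z(-1) + U(-1 + a*5)) = 5*((3 + 3/(-1)) + (-1 + 4*5)/8) = 5*((3 + 3*(-1)) + (-1 + 20)/8) = 5*((3 - 3) + (⅛)*19) = 5*(0 + 19/8) = 5*(19/8) = 95/8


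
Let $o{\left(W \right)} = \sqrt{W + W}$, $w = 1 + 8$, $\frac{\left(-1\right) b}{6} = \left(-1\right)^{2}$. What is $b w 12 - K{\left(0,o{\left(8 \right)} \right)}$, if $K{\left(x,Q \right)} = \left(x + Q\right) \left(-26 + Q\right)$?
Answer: $-560$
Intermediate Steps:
$b = -6$ ($b = - 6 \left(-1\right)^{2} = \left(-6\right) 1 = -6$)
$w = 9$
$o{\left(W \right)} = \sqrt{2} \sqrt{W}$ ($o{\left(W \right)} = \sqrt{2 W} = \sqrt{2} \sqrt{W}$)
$K{\left(x,Q \right)} = \left(-26 + Q\right) \left(Q + x\right)$ ($K{\left(x,Q \right)} = \left(Q + x\right) \left(-26 + Q\right) = \left(-26 + Q\right) \left(Q + x\right)$)
$b w 12 - K{\left(0,o{\left(8 \right)} \right)} = \left(-6\right) 9 \cdot 12 - \left(\left(\sqrt{2} \sqrt{8}\right)^{2} - 26 \sqrt{2} \sqrt{8} - 0 + \sqrt{2} \sqrt{8} \cdot 0\right) = \left(-54\right) 12 - \left(\left(\sqrt{2} \cdot 2 \sqrt{2}\right)^{2} - 26 \sqrt{2} \cdot 2 \sqrt{2} + 0 + \sqrt{2} \cdot 2 \sqrt{2} \cdot 0\right) = -648 - \left(4^{2} - 104 + 0 + 4 \cdot 0\right) = -648 - \left(16 - 104 + 0 + 0\right) = -648 - -88 = -648 + 88 = -560$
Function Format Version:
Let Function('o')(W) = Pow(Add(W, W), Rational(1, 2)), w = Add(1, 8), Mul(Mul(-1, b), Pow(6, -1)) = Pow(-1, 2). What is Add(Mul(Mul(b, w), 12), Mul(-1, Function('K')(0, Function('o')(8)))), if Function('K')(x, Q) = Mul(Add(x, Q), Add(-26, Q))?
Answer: -560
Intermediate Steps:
b = -6 (b = Mul(-6, Pow(-1, 2)) = Mul(-6, 1) = -6)
w = 9
Function('o')(W) = Mul(Pow(2, Rational(1, 2)), Pow(W, Rational(1, 2))) (Function('o')(W) = Pow(Mul(2, W), Rational(1, 2)) = Mul(Pow(2, Rational(1, 2)), Pow(W, Rational(1, 2))))
Function('K')(x, Q) = Mul(Add(-26, Q), Add(Q, x)) (Function('K')(x, Q) = Mul(Add(Q, x), Add(-26, Q)) = Mul(Add(-26, Q), Add(Q, x)))
Add(Mul(Mul(b, w), 12), Mul(-1, Function('K')(0, Function('o')(8)))) = Add(Mul(Mul(-6, 9), 12), Mul(-1, Add(Pow(Mul(Pow(2, Rational(1, 2)), Pow(8, Rational(1, 2))), 2), Mul(-26, Mul(Pow(2, Rational(1, 2)), Pow(8, Rational(1, 2)))), Mul(-26, 0), Mul(Mul(Pow(2, Rational(1, 2)), Pow(8, Rational(1, 2))), 0)))) = Add(Mul(-54, 12), Mul(-1, Add(Pow(Mul(Pow(2, Rational(1, 2)), Mul(2, Pow(2, Rational(1, 2)))), 2), Mul(-26, Mul(Pow(2, Rational(1, 2)), Mul(2, Pow(2, Rational(1, 2))))), 0, Mul(Mul(Pow(2, Rational(1, 2)), Mul(2, Pow(2, Rational(1, 2)))), 0)))) = Add(-648, Mul(-1, Add(Pow(4, 2), Mul(-26, 4), 0, Mul(4, 0)))) = Add(-648, Mul(-1, Add(16, -104, 0, 0))) = Add(-648, Mul(-1, -88)) = Add(-648, 88) = -560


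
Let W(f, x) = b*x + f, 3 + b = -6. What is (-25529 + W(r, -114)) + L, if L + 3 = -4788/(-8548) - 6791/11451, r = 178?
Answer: -595326111656/24470787 ≈ -24328.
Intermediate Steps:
b = -9 (b = -3 - 6 = -9)
W(f, x) = f - 9*x (W(f, x) = -9*x + f = f - 9*x)
L = -74217881/24470787 (L = -3 + (-4788/(-8548) - 6791/11451) = -3 + (-4788*(-1/8548) - 6791*1/11451) = -3 + (1197/2137 - 6791/11451) = -3 - 805520/24470787 = -74217881/24470787 ≈ -3.0329)
(-25529 + W(r, -114)) + L = (-25529 + (178 - 9*(-114))) - 74217881/24470787 = (-25529 + (178 + 1026)) - 74217881/24470787 = (-25529 + 1204) - 74217881/24470787 = -24325 - 74217881/24470787 = -595326111656/24470787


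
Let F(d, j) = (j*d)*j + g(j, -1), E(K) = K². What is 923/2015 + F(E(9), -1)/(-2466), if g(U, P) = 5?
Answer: 80878/191115 ≈ 0.42319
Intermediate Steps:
F(d, j) = 5 + d*j² (F(d, j) = (j*d)*j + 5 = (d*j)*j + 5 = d*j² + 5 = 5 + d*j²)
923/2015 + F(E(9), -1)/(-2466) = 923/2015 + (5 + 9²*(-1)²)/(-2466) = 923*(1/2015) + (5 + 81*1)*(-1/2466) = 71/155 + (5 + 81)*(-1/2466) = 71/155 + 86*(-1/2466) = 71/155 - 43/1233 = 80878/191115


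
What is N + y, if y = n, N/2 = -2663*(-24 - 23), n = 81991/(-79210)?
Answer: 19827923629/79210 ≈ 2.5032e+5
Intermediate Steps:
n = -81991/79210 (n = 81991*(-1/79210) = -81991/79210 ≈ -1.0351)
N = 250322 (N = 2*(-2663*(-24 - 23)) = 2*(-2663*(-47)) = 2*125161 = 250322)
y = -81991/79210 ≈ -1.0351
N + y = 250322 - 81991/79210 = 19827923629/79210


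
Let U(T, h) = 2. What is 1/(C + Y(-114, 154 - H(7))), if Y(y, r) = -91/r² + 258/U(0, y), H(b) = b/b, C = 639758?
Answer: 23409/14979114692 ≈ 1.5628e-6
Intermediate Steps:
H(b) = 1
Y(y, r) = 129 - 91/r² (Y(y, r) = -91/r² + 258/2 = -91/r² + 258*(½) = -91/r² + 129 = 129 - 91/r²)
1/(C + Y(-114, 154 - H(7))) = 1/(639758 + (129 - 91/(154 - 1*1)²)) = 1/(639758 + (129 - 91/(154 - 1)²)) = 1/(639758 + (129 - 91/153²)) = 1/(639758 + (129 - 91*1/23409)) = 1/(639758 + (129 - 91/23409)) = 1/(639758 + 3019670/23409) = 1/(14979114692/23409) = 23409/14979114692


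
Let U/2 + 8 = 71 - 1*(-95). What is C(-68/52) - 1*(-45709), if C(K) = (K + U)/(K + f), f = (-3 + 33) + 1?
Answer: 17647765/386 ≈ 45720.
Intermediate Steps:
U = 316 (U = -16 + 2*(71 - 1*(-95)) = -16 + 2*(71 + 95) = -16 + 2*166 = -16 + 332 = 316)
f = 31 (f = 30 + 1 = 31)
C(K) = (316 + K)/(31 + K) (C(K) = (K + 316)/(K + 31) = (316 + K)/(31 + K))
C(-68/52) - 1*(-45709) = (316 - 68/52)/(31 - 68/52) - 1*(-45709) = (316 - 68*1/52)/(31 - 68*1/52) + 45709 = (316 - 17/13)/(31 - 17/13) + 45709 = (4091/13)/(386/13) + 45709 = (13/386)*(4091/13) + 45709 = 4091/386 + 45709 = 17647765/386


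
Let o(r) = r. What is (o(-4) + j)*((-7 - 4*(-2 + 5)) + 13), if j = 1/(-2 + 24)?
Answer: 261/11 ≈ 23.727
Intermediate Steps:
j = 1/22 ≈ 0.045455
(o(-4) + j)*((-7 - 4*(-2 + 5)) + 13) = (-4 + 1/22)*((-7 - 4*(-2 + 5)) + 13) = -87*((-7 - 4*3) + 13)/22 = -87*((-7 - 12) + 13)/22 = -87*(-19 + 13)/22 = -87/22*(-6) = 261/11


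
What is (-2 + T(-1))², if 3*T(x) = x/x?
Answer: 25/9 ≈ 2.7778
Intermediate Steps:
T(x) = ⅓ (T(x) = (x/x)/3 = (⅓)*1 = ⅓)
(-2 + T(-1))² = (-2 + ⅓)² = (-5/3)² = 25/9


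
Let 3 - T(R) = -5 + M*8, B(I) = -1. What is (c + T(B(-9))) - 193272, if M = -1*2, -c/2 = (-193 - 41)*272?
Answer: -65952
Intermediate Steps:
c = 127296 (c = -2*(-193 - 41)*272 = -(-468)*272 = -2*(-63648) = 127296)
M = -2
T(R) = 24 (T(R) = 3 - (-5 - 2*8) = 3 - (-5 - 16) = 3 - 1*(-21) = 3 + 21 = 24)
(c + T(B(-9))) - 193272 = (127296 + 24) - 193272 = 127320 - 193272 = -65952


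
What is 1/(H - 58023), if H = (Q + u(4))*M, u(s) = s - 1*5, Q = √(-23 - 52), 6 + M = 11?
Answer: -58028/3367250659 - 25*I*√3/3367250659 ≈ -1.7233e-5 - 1.286e-8*I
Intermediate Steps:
M = 5 (M = -6 + 11 = 5)
Q = 5*I*√3 (Q = √(-75) = 5*I*√3 ≈ 8.6602*I)
u(s) = -5 + s (u(s) = s - 5 = -5 + s)
H = -5 + 25*I*√3 (H = (5*I*√3 + (-5 + 4))*5 = (5*I*√3 - 1)*5 = (-1 + 5*I*√3)*5 = -5 + 25*I*√3 ≈ -5.0 + 43.301*I)
1/(H - 58023) = 1/((-5 + 25*I*√3) - 58023) = 1/(-58028 + 25*I*√3)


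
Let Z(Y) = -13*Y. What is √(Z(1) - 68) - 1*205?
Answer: -205 + 9*I ≈ -205.0 + 9.0*I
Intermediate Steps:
√(Z(1) - 68) - 1*205 = √(-13*1 - 68) - 1*205 = √(-13 - 68) - 205 = √(-81) - 205 = 9*I - 205 = -205 + 9*I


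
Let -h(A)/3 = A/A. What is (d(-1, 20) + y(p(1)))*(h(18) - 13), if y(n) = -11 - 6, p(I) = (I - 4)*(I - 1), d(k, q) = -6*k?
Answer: 176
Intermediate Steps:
p(I) = (-1 + I)*(-4 + I) (p(I) = (-4 + I)*(-1 + I) = (-1 + I)*(-4 + I))
y(n) = -17
h(A) = -3 (h(A) = -3*A/A = -3*1 = -3)
(d(-1, 20) + y(p(1)))*(h(18) - 13) = (-6*(-1) - 17)*(-3 - 13) = (6 - 17)*(-16) = -11*(-16) = 176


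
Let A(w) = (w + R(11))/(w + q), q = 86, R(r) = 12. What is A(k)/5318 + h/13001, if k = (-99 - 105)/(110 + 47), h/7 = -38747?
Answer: -4795239449819/229853662691 ≈ -20.862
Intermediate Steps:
h = -271229 (h = 7*(-38747) = -271229)
k = -204/157 ≈ -1.2994
A(w) = (12 + w)/(86 + w) (A(w) = (w + 12)/(w + 86) = (12 + w)/(86 + w))
A(k)/5318 + h/13001 = ((12 - 204/157)/(86 - 204/157))/5318 - 271229/13001 = ((1680/157)/(13298/157))*(1/5318) - 271229*1/13001 = ((157/13298)*(1680/157))*(1/5318) - 271229/13001 = (840/6649)*(1/5318) - 271229/13001 = 420/17679691 - 271229/13001 = -4795239449819/229853662691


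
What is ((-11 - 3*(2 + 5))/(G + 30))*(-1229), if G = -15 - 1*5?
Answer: 19664/5 ≈ 3932.8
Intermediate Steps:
G = -20 (G = -15 - 5 = -20)
((-11 - 3*(2 + 5))/(G + 30))*(-1229) = ((-11 - 3*(2 + 5))/(-20 + 30))*(-1229) = ((-11 - 3*7)/10)*(-1229) = ((-11 - 21)*(1/10))*(-1229) = -32*1/10*(-1229) = -16/5*(-1229) = 19664/5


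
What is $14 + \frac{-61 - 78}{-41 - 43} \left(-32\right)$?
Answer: $- \frac{818}{21} \approx -38.952$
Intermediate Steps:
$14 + \frac{-61 - 78}{-41 - 43} \left(-32\right) = 14 + - \frac{139}{-84} \left(-32\right) = 14 + \left(-139\right) \left(- \frac{1}{84}\right) \left(-32\right) = 14 + \frac{139}{84} \left(-32\right) = 14 - \frac{1112}{21} = - \frac{818}{21}$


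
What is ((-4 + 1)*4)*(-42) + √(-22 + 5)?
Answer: 504 + I*√17 ≈ 504.0 + 4.1231*I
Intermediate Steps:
((-4 + 1)*4)*(-42) + √(-22 + 5) = -3*4*(-42) + √(-17) = -12*(-42) + I*√17 = 504 + I*√17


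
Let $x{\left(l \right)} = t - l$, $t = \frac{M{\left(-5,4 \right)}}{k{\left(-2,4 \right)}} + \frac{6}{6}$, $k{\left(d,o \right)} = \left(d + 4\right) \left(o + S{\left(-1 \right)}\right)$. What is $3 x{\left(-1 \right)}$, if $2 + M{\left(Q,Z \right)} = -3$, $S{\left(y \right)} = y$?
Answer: $\frac{7}{2} \approx 3.5$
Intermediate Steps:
$M{\left(Q,Z \right)} = -5$ ($M{\left(Q,Z \right)} = -2 - 3 = -5$)
$k{\left(d,o \right)} = \left(-1 + o\right) \left(4 + d\right)$ ($k{\left(d,o \right)} = \left(d + 4\right) \left(o - 1\right) = \left(4 + d\right) \left(-1 + o\right) = \left(-1 + o\right) \left(4 + d\right)$)
$t = \frac{1}{6}$ ($t = - \frac{5}{-4 - -2 + 4 \cdot 4 - 8} + \frac{6}{6} = - \frac{5}{-4 + 2 + 16 - 8} + 6 \cdot \frac{1}{6} = - \frac{5}{6} + 1 = \frac{1}{6} \approx 0.16667$)
$x{\left(l \right)} = \frac{1}{6} - l$
$3 x{\left(-1 \right)} = 3 \left(\frac{1}{6} - -1\right) = 3 \left(\frac{1}{6} + 1\right) = 3 \cdot \frac{7}{6} = \frac{7}{2}$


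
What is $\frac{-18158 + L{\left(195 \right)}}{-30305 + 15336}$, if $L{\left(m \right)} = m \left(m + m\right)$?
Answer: $- \frac{57892}{14969} \approx -3.8675$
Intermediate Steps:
$L{\left(m \right)} = 2 m^{2}$ ($L{\left(m \right)} = m 2 m = 2 m^{2}$)
$\frac{-18158 + L{\left(195 \right)}}{-30305 + 15336} = \frac{-18158 + 2 \cdot 195^{2}}{-30305 + 15336} = \frac{-18158 + 2 \cdot 38025}{-14969} = \left(-18158 + 76050\right) \left(- \frac{1}{14969}\right) = 57892 \left(- \frac{1}{14969}\right) = - \frac{57892}{14969}$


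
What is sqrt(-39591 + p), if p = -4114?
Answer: I*sqrt(43705) ≈ 209.06*I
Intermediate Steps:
sqrt(-39591 + p) = sqrt(-39591 - 4114) = sqrt(-43705) = I*sqrt(43705)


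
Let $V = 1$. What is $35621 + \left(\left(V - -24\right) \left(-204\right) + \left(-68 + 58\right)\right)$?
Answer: $30511$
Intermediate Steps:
$35621 + \left(\left(V - -24\right) \left(-204\right) + \left(-68 + 58\right)\right) = 35621 + \left(\left(1 - -24\right) \left(-204\right) + \left(-68 + 58\right)\right) = 35621 + \left(\left(1 + 24\right) \left(-204\right) - 10\right) = 35621 + \left(25 \left(-204\right) - 10\right) = 35621 - 5110 = 30511$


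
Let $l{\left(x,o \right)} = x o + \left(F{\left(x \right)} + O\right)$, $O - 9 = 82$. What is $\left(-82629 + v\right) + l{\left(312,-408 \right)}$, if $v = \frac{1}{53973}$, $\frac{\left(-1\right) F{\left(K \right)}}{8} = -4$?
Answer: $- \frac{11323643345}{53973} \approx -2.098 \cdot 10^{5}$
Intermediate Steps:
$O = 91$ ($O = 9 + 82 = 91$)
$F{\left(K \right)} = 32$ ($F{\left(K \right)} = \left(-8\right) \left(-4\right) = 32$)
$v = \frac{1}{53973} \approx 1.8528 \cdot 10^{-5}$
$l{\left(x,o \right)} = 123 + o x$ ($l{\left(x,o \right)} = x o + \left(32 + 91\right) = o x + 123 = 123 + o x$)
$\left(-82629 + v\right) + l{\left(312,-408 \right)} = \left(-82629 + \frac{1}{53973}\right) + \left(123 - 127296\right) = - \frac{4459735016}{53973} + \left(123 - 127296\right) = - \frac{4459735016}{53973} - 127173 = - \frac{11323643345}{53973}$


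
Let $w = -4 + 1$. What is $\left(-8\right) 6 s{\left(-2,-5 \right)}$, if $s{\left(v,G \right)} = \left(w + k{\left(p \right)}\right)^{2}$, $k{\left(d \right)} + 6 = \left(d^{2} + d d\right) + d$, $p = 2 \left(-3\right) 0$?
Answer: $-3888$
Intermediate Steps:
$p = 0$ ($p = \left(-6\right) 0 = 0$)
$k{\left(d \right)} = -6 + d + 2 d^{2}$ ($k{\left(d \right)} = -6 + \left(\left(d^{2} + d d\right) + d\right) = -6 + \left(\left(d^{2} + d^{2}\right) + d\right) = -6 + \left(2 d^{2} + d\right) = -6 + \left(d + 2 d^{2}\right) = -6 + d + 2 d^{2}$)
$w = -3$
$s{\left(v,G \right)} = 81$ ($s{\left(v,G \right)} = \left(-3 + \left(-6 + 0 + 2 \cdot 0^{2}\right)\right)^{2} = \left(-3 + \left(-6 + 0 + 2 \cdot 0\right)\right)^{2} = \left(-3 + \left(-6 + 0 + 0\right)\right)^{2} = \left(-3 - 6\right)^{2} = \left(-9\right)^{2} = 81$)
$\left(-8\right) 6 s{\left(-2,-5 \right)} = \left(-8\right) 6 \cdot 81 = \left(-48\right) 81 = -3888$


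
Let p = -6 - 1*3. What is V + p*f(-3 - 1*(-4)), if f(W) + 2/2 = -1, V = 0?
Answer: 18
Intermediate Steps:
f(W) = -2 (f(W) = -1 - 1 = -2)
p = -9 (p = -6 - 3 = -9)
V + p*f(-3 - 1*(-4)) = 0 - 9*(-2) = 0 + 18 = 18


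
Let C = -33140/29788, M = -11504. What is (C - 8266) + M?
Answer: -147235475/7447 ≈ -19771.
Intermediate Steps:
C = -8285/7447 (C = -33140*1/29788 = -8285/7447 ≈ -1.1125)
(C - 8266) + M = (-8285/7447 - 8266) - 11504 = -61565187/7447 - 11504 = -147235475/7447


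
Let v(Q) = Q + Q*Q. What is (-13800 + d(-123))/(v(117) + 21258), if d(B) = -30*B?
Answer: -1685/5844 ≈ -0.28833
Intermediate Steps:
v(Q) = Q + Q²
(-13800 + d(-123))/(v(117) + 21258) = (-13800 - 30*(-123))/(117*(1 + 117) + 21258) = (-13800 + 3690)/(117*118 + 21258) = -10110/(13806 + 21258) = -10110/35064 = -10110*1/35064 = -1685/5844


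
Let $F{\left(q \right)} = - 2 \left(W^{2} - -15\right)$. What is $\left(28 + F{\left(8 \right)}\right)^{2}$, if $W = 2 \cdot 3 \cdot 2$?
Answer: $84100$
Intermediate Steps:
$W = 12$ ($W = 6 \cdot 2 = 12$)
$F{\left(q \right)} = -318$ ($F{\left(q \right)} = - 2 \left(12^{2} - -15\right) = - 2 \left(144 + 15\right) = \left(-2\right) 159 = -318$)
$\left(28 + F{\left(8 \right)}\right)^{2} = \left(28 - 318\right)^{2} = \left(-290\right)^{2} = 84100$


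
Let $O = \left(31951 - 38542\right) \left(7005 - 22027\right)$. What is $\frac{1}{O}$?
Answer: $\frac{1}{99010002} \approx 1.01 \cdot 10^{-8}$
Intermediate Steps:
$O = 99010002$ ($O = \left(31951 - 38542\right) \left(-15022\right) = \left(-6591\right) \left(-15022\right) = 99010002$)
$\frac{1}{O} = \frac{1}{99010002}$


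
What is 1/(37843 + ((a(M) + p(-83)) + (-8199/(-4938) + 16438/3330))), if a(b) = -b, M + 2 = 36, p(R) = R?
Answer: 2740590/103409577259 ≈ 2.6502e-5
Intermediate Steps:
M = 34 (M = -2 + 36 = 34)
1/(37843 + ((a(M) + p(-83)) + (-8199/(-4938) + 16438/3330))) = 1/(37843 + ((-1*34 - 83) + (-8199/(-4938) + 16438/3330))) = 1/(37843 + ((-34 - 83) + (-8199*(-1/4938) + 16438*(1/3330)))) = 1/(37843 + (-117 + (2733/1646 + 8219/1665))) = 1/(37843 + (-117 + 18078919/2740590)) = 1/(37843 - 302570111/2740590) = 1/(103409577259/2740590) = 2740590/103409577259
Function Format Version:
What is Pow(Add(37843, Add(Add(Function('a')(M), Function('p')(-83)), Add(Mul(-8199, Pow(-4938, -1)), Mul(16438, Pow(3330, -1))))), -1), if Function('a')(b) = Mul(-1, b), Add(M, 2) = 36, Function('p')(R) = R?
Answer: Rational(2740590, 103409577259) ≈ 2.6502e-5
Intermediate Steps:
M = 34 (M = Add(-2, 36) = 34)
Pow(Add(37843, Add(Add(Function('a')(M), Function('p')(-83)), Add(Mul(-8199, Pow(-4938, -1)), Mul(16438, Pow(3330, -1))))), -1) = Pow(Add(37843, Add(Add(Mul(-1, 34), -83), Add(Mul(-8199, Pow(-4938, -1)), Mul(16438, Pow(3330, -1))))), -1) = Pow(Add(37843, Add(Add(-34, -83), Add(Mul(-8199, Rational(-1, 4938)), Mul(16438, Rational(1, 3330))))), -1) = Pow(Add(37843, Add(-117, Add(Rational(2733, 1646), Rational(8219, 1665)))), -1) = Pow(Add(37843, Add(-117, Rational(18078919, 2740590))), -1) = Pow(Add(37843, Rational(-302570111, 2740590)), -1) = Pow(Rational(103409577259, 2740590), -1) = Rational(2740590, 103409577259)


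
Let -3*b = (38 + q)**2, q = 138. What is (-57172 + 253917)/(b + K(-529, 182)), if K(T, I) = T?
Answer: -590235/32563 ≈ -18.126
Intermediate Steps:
b = -30976/3 (b = -(38 + 138)**2/3 = -1/3*176**2 = -1/3*30976 = -30976/3 ≈ -10325.)
(-57172 + 253917)/(b + K(-529, 182)) = (-57172 + 253917)/(-30976/3 - 529) = 196745/(-32563/3) = 196745*(-3/32563) = -590235/32563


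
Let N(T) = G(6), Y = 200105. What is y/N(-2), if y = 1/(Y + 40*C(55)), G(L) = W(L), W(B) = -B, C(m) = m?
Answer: -1/1213830 ≈ -8.2384e-7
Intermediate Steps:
G(L) = -L
N(T) = -6 (N(T) = -1*6 = -6)
y = 1/202305 (y = 1/(200105 + 40*55) = 1/(200105 + 2200) = 1/202305 ≈ 4.9430e-6)
y/N(-2) = (1/202305)/(-6) = (1/202305)*(-⅙) = -1/1213830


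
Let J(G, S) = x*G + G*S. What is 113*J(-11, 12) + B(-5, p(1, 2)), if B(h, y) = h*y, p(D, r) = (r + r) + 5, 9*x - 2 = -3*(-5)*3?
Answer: -193070/9 ≈ -21452.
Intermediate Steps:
x = 47/9 (x = 2/9 + (-3*(-5)*3)/9 = 2/9 + (15*3)/9 = 2/9 + (1/9)*45 = 2/9 + 5 = 47/9 ≈ 5.2222)
p(D, r) = 5 + 2*r (p(D, r) = 2*r + 5 = 5 + 2*r)
J(G, S) = 47*G/9 + G*S
113*J(-11, 12) + B(-5, p(1, 2)) = 113*((1/9)*(-11)*(47 + 9*12)) - 5*(5 + 2*2) = 113*((1/9)*(-11)*(47 + 108)) - 5*(5 + 4) = 113*((1/9)*(-11)*155) - 5*9 = 113*(-1705/9) - 45 = -192665/9 - 45 = -193070/9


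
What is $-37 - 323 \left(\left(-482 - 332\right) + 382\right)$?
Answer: $139499$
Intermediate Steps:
$-37 - 323 \left(\left(-482 - 332\right) + 382\right) = -37 - 323 \left(-814 + 382\right) = -37 - -139536 = -37 + 139536 = 139499$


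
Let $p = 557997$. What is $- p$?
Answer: $-557997$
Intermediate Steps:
$- p = \left(-1\right) 557997 = -557997$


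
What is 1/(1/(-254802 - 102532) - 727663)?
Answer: -357334/260018730443 ≈ -1.3743e-6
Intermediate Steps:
1/(1/(-254802 - 102532) - 727663) = 1/(1/(-357334) - 727663) = 1/(-1/357334 - 727663) = 1/(-260018730443/357334) = -357334/260018730443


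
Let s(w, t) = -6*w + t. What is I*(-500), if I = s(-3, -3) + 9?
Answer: -12000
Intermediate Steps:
s(w, t) = t - 6*w
I = 24 (I = (-3 - 6*(-3)) + 9 = (-3 + 18) + 9 = 15 + 9 = 24)
I*(-500) = 24*(-500) = -12000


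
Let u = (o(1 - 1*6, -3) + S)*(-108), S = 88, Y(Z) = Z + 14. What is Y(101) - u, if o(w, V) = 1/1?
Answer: 9727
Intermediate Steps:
Y(Z) = 14 + Z
o(w, V) = 1
u = -9612 (u = (1 + 88)*(-108) = 89*(-108) = -9612)
Y(101) - u = (14 + 101) - 1*(-9612) = 115 + 9612 = 9727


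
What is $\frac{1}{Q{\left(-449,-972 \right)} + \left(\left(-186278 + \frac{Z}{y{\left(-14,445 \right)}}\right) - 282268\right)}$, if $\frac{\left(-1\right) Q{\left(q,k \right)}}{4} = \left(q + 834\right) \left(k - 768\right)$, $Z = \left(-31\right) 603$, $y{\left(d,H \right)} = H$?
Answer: $\frac{445}{983900337} \approx 4.5228 \cdot 10^{-7}$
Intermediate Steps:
$Z = -18693$
$Q{\left(q,k \right)} = - 4 \left(-768 + k\right) \left(834 + q\right)$ ($Q{\left(q,k \right)} = - 4 \left(q + 834\right) \left(k - 768\right) = - 4 \left(834 + q\right) \left(-768 + k\right) = - 4 \left(-768 + k\right) \left(834 + q\right)$)
$\frac{1}{Q{\left(-449,-972 \right)} + \left(\left(-186278 + \frac{Z}{y{\left(-14,445 \right)}}\right) - 282268\right)} = \frac{1}{\left(2562048 - -3242592 + 3072 \left(-449\right) - \left(-3888\right) \left(-449\right)\right) - \left(468546 + \frac{18693}{445}\right)} = \frac{1}{\left(2562048 + 3242592 - 1379328 - 1745712\right) - \frac{208521663}{445}} = \frac{1}{2679600 - \frac{208521663}{445}} = \frac{1}{\frac{983900337}{445}} = \frac{445}{983900337}$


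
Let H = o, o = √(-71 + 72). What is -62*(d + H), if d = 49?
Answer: -3100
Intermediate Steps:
o = 1 (o = √1 = 1)
H = 1
-62*(d + H) = -62*(49 + 1) = -62*50 = -3100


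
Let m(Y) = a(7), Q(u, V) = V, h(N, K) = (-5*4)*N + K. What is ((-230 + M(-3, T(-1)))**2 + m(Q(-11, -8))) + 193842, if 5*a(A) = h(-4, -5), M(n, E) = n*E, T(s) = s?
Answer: 245386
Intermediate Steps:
h(N, K) = K - 20*N (h(N, K) = -20*N + K = K - 20*N)
M(n, E) = E*n
a(A) = 15 (a(A) = (-5 - 20*(-4))/5 = (-5 + 80)/5 = (1/5)*75 = 15)
m(Y) = 15
((-230 + M(-3, T(-1)))**2 + m(Q(-11, -8))) + 193842 = ((-230 - 1*(-3))**2 + 15) + 193842 = ((-230 + 3)**2 + 15) + 193842 = ((-227)**2 + 15) + 193842 = (51529 + 15) + 193842 = 51544 + 193842 = 245386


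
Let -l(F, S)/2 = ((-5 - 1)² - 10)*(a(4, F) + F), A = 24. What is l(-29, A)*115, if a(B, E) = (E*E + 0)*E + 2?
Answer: 146007680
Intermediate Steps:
a(B, E) = 2 + E³ (a(B, E) = (E² + 0)*E + 2 = E²*E + 2 = E³ + 2 = 2 + E³)
l(F, S) = -104 - 52*F - 52*F³ (l(F, S) = -2*((-5 - 1)² - 10)*((2 + F³) + F) = -2*((-6)² - 10)*(2 + F + F³) = -2*(36 - 10)*(2 + F + F³) = -52*(2 + F + F³) = -2*(52 + 26*F + 26*F³) = -104 - 52*F - 52*F³)
l(-29, A)*115 = (-104 - 52*(-29) - 52*(-29)³)*115 = (-104 + 1508 - 52*(-24389))*115 = (-104 + 1508 + 1268228)*115 = 1269632*115 = 146007680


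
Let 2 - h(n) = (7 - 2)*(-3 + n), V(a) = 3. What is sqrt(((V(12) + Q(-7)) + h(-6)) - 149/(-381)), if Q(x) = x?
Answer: 2*sqrt(1574673)/381 ≈ 6.5872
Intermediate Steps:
h(n) = 17 - 5*n (h(n) = 2 - (7 - 2)*(-3 + n) = 2 - 5*(-3 + n) = 2 - (-15 + 5*n) = 2 + (15 - 5*n) = 17 - 5*n)
sqrt(((V(12) + Q(-7)) + h(-6)) - 149/(-381)) = sqrt(((3 - 7) + (17 - 5*(-6))) - 149/(-381)) = sqrt((-4 + (17 + 30)) - 149*(-1/381)) = sqrt((-4 + 47) + 149/381) = sqrt(43 + 149/381) = sqrt(16532/381) = 2*sqrt(1574673)/381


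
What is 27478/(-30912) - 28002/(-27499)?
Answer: 54990151/425024544 ≈ 0.12938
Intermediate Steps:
27478/(-30912) - 28002/(-27499) = 27478*(-1/30912) - 28002*(-1/27499) = -13739/15456 + 28002/27499 = 54990151/425024544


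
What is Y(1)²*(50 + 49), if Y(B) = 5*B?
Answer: 2475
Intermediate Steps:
Y(1)²*(50 + 49) = (5*1)²*(50 + 49) = 5²*99 = 25*99 = 2475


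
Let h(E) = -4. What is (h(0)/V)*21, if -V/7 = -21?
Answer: -4/7 ≈ -0.57143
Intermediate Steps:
V = 147 (V = -7*(-21) = 147)
(h(0)/V)*21 = -4/147*21 = -4/7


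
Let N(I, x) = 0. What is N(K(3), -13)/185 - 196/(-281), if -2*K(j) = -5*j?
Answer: 196/281 ≈ 0.69751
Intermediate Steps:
K(j) = 5*j/2 (K(j) = -(-5)*j/2 = 5*j/2)
N(K(3), -13)/185 - 196/(-281) = 0/185 - 196/(-281) = 0*(1/185) - 196*(-1/281) = 0 + 196/281 = 196/281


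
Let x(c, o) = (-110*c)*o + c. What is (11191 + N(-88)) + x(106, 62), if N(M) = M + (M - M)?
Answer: -711711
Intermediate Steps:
N(M) = M (N(M) = M + 0 = M)
x(c, o) = c - 110*c*o (x(c, o) = -110*c*o + c = c - 110*c*o)
(11191 + N(-88)) + x(106, 62) = (11191 - 88) + 106*(1 - 110*62) = 11103 + 106*(1 - 6820) = 11103 + 106*(-6819) = 11103 - 722814 = -711711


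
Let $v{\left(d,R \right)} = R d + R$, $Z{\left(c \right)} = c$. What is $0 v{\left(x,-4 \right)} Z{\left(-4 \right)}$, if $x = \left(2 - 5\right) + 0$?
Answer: $0$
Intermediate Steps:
$x = -3$ ($x = -3 + 0 = -3$)
$v{\left(d,R \right)} = R + R d$
$0 v{\left(x,-4 \right)} Z{\left(-4 \right)} = 0 \left(- 4 \left(1 - 3\right)\right) \left(-4\right) = 0 \left(\left(-4\right) \left(-2\right)\right) \left(-4\right) = 0 \cdot 8 \left(-4\right) = 0 \left(-4\right) = 0$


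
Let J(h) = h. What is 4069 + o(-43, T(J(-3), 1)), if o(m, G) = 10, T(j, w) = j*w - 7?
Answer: 4079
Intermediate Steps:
T(j, w) = -7 + j*w
4069 + o(-43, T(J(-3), 1)) = 4069 + 10 = 4079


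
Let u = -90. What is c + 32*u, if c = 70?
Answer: -2810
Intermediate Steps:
c + 32*u = 70 + 32*(-90) = 70 - 2880 = -2810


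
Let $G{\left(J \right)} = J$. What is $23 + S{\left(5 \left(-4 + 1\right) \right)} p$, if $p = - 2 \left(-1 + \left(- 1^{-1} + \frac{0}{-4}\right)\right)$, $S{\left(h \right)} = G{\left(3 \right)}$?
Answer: $35$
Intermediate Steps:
$S{\left(h \right)} = 3$
$p = 4$ ($p = - 2 \left(-1 + \left(\left(-1\right) 1 + 0 \left(- \frac{1}{4}\right)\right)\right) = - 2 \left(-1 + \left(-1 + 0\right)\right) = - 2 \left(-1 - 1\right) = \left(-2\right) \left(-2\right) = 4$)
$23 + S{\left(5 \left(-4 + 1\right) \right)} p = 23 + 3 \cdot 4 = 23 + 12 = 35$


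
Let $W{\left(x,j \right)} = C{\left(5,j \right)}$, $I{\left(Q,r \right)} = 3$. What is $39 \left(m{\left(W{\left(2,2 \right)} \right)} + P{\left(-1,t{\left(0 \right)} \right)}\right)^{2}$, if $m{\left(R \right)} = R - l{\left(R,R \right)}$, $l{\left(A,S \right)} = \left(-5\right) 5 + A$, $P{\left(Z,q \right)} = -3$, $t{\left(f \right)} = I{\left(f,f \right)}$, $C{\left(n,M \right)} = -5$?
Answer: $18876$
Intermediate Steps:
$t{\left(f \right)} = 3$
$l{\left(A,S \right)} = -25 + A$
$W{\left(x,j \right)} = -5$
$m{\left(R \right)} = 25$ ($m{\left(R \right)} = R - \left(-25 + R\right) = 25$)
$39 \left(m{\left(W{\left(2,2 \right)} \right)} + P{\left(-1,t{\left(0 \right)} \right)}\right)^{2} = 39 \left(25 - 3\right)^{2} = 39 \cdot 22^{2} = 39 \cdot 484 = 18876$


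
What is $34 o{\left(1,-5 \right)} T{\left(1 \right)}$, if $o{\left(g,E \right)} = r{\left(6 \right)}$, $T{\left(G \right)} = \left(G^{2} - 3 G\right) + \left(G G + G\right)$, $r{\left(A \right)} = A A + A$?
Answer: $0$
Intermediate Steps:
$r{\left(A \right)} = A + A^{2}$ ($r{\left(A \right)} = A^{2} + A = A + A^{2}$)
$T{\left(G \right)} = - 2 G + 2 G^{2}$ ($T{\left(G \right)} = \left(G^{2} - 3 G\right) + \left(G^{2} + G\right) = \left(G^{2} - 3 G\right) + \left(G + G^{2}\right) = - 2 G + 2 G^{2}$)
$o{\left(g,E \right)} = 42$ ($o{\left(g,E \right)} = 6 \left(1 + 6\right) = 6 \cdot 7 = 42$)
$34 o{\left(1,-5 \right)} T{\left(1 \right)} = 34 \cdot 42 \cdot 2 \cdot 1 \left(-1 + 1\right) = 1428 \cdot 2 \cdot 1 \cdot 0 = 1428 \cdot 0 = 0$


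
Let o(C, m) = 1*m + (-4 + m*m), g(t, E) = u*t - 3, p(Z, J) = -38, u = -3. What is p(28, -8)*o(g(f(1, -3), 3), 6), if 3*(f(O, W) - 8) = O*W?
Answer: -1444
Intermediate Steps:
f(O, W) = 8 + O*W/3 (f(O, W) = 8 + (O*W)/3 = 8 + O*W/3)
g(t, E) = -3 - 3*t (g(t, E) = -3*t - 3 = -3 - 3*t)
o(C, m) = -4 + m + m² (o(C, m) = m + (-4 + m²) = -4 + m + m²)
p(28, -8)*o(g(f(1, -3), 3), 6) = -38*(-4 + 6 + 6²) = -38*(-4 + 6 + 36) = -38*38 = -1444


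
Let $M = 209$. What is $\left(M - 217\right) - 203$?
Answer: $-211$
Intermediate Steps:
$\left(M - 217\right) - 203 = \left(209 - 217\right) - 203 = -8 - 203 = -211$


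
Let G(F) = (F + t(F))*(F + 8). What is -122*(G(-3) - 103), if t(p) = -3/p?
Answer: 13786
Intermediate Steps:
G(F) = (8 + F)*(F - 3/F) (G(F) = (F - 3/F)*(F + 8) = (F - 3/F)*(8 + F) = (8 + F)*(F - 3/F))
-122*(G(-3) - 103) = -122*((-3 + (-3)² - 24/(-3) + 8*(-3)) - 103) = -122*((-3 + 9 - 24*(-⅓) - 24) - 103) = -122*((-3 + 9 + 8 - 24) - 103) = -122*(-10 - 103) = -122*(-113) = 13786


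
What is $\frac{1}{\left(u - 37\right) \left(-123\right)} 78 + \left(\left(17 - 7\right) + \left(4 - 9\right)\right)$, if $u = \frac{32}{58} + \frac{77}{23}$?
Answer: $\frac{2271666}{452599} \approx 5.0192$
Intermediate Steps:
$u = \frac{2601}{667}$ ($u = 32 \cdot \frac{1}{58} + 77 \cdot \frac{1}{23} = \frac{16}{29} + \frac{77}{23} = \frac{2601}{667} \approx 3.8996$)
$\frac{1}{\left(u - 37\right) \left(-123\right)} 78 + \left(\left(17 - 7\right) + \left(4 - 9\right)\right) = \frac{1}{\left(\frac{2601}{667} - 37\right) \left(-123\right)} 78 + \left(\left(17 - 7\right) + \left(4 - 9\right)\right) = \frac{1}{- \frac{22078}{667}} \left(- \frac{1}{123}\right) 78 + \left(10 - 5\right) = \left(- \frac{667}{22078}\right) \left(- \frac{1}{123}\right) 78 + 5 = \frac{667}{2715594} \cdot 78 + 5 = \frac{8671}{452599} + 5 = \frac{2271666}{452599}$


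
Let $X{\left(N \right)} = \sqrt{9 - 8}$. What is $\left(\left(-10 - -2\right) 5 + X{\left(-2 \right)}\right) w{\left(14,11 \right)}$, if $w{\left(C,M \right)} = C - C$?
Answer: $0$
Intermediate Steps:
$w{\left(C,M \right)} = 0$
$X{\left(N \right)} = 1$ ($X{\left(N \right)} = \sqrt{1} = 1$)
$\left(\left(-10 - -2\right) 5 + X{\left(-2 \right)}\right) w{\left(14,11 \right)} = \left(\left(-10 - -2\right) 5 + 1\right) 0 = \left(\left(-10 + 2\right) 5 + 1\right) 0 = \left(\left(-8\right) 5 + 1\right) 0 = \left(-40 + 1\right) 0 = \left(-39\right) 0 = 0$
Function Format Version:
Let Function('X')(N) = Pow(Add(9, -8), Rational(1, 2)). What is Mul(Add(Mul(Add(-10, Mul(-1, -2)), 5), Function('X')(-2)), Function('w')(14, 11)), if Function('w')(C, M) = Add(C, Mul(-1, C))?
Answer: 0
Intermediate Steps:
Function('w')(C, M) = 0
Function('X')(N) = 1 (Function('X')(N) = Pow(1, Rational(1, 2)) = 1)
Mul(Add(Mul(Add(-10, Mul(-1, -2)), 5), Function('X')(-2)), Function('w')(14, 11)) = Mul(Add(Mul(Add(-10, Mul(-1, -2)), 5), 1), 0) = Mul(Add(Mul(Add(-10, 2), 5), 1), 0) = Mul(Add(Mul(-8, 5), 1), 0) = Mul(Add(-40, 1), 0) = Mul(-39, 0) = 0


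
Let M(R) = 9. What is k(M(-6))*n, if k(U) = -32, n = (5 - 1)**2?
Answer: -512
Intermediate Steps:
n = 16 (n = 4**2 = 16)
k(M(-6))*n = -32*16 = -512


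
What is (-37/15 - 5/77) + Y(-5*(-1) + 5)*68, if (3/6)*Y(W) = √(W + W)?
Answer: -2924/1155 + 272*√5 ≈ 605.68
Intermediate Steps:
Y(W) = 2*√2*√W (Y(W) = 2*√(W + W) = 2*√(2*W) = 2*(√2*√W) = 2*√2*√W)
(-37/15 - 5/77) + Y(-5*(-1) + 5)*68 = (-37/15 - 5/77) + (2*√2*√(-5*(-1) + 5))*68 = (-37*1/15 - 5*1/77) + (2*√2*√(5 + 5))*68 = (-37/15 - 5/77) + (2*√2*√10)*68 = -2924/1155 + (4*√5)*68 = -2924/1155 + 272*√5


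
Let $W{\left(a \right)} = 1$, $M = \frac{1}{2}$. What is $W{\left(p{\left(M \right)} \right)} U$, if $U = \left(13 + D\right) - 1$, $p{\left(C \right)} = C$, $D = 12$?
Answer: $24$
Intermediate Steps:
$M = \frac{1}{2} \approx 0.5$
$U = 24$ ($U = \left(13 + 12\right) - 1 = 25 - 1 = 24$)
$W{\left(p{\left(M \right)} \right)} U = 1 \cdot 24 = 24$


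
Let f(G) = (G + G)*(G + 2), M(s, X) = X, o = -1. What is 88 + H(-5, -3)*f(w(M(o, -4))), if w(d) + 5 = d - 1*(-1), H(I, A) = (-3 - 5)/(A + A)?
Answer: 216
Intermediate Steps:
H(I, A) = -4/A (H(I, A) = -8*1/(2*A) = -4/A)
w(d) = -4 + d (w(d) = -5 + (d - 1*(-1)) = -5 + (d + 1) = -5 + (1 + d) = -4 + d)
f(G) = 2*G*(2 + G) (f(G) = (2*G)*(2 + G) = 2*G*(2 + G))
88 + H(-5, -3)*f(w(M(o, -4))) = 88 + (-4/(-3))*(2*(-4 - 4)*(2 + (-4 - 4))) = 88 + (-4*(-⅓))*(2*(-8)*(2 - 8)) = 88 + 4*(2*(-8)*(-6))/3 = 88 + (4/3)*96 = 88 + 128 = 216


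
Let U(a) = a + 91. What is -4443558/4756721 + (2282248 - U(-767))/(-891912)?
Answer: -529374829825/151520590734 ≈ -3.4937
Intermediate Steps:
U(a) = 91 + a
-4443558/4756721 + (2282248 - U(-767))/(-891912) = -4443558/4756721 + (2282248 - (91 - 767))/(-891912) = -4443558*1/4756721 + (2282248 - 1*(-676))*(-1/891912) = -4443558/4756721 + (2282248 + 676)*(-1/891912) = -4443558/4756721 + 2282924*(-1/891912) = -4443558/4756721 - 81533/31854 = -529374829825/151520590734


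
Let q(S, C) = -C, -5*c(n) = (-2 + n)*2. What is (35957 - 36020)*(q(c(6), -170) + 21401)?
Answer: -1358973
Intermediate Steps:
c(n) = ⅘ - 2*n/5 (c(n) = -(-2 + n)*2/5 = -(-4 + 2*n)/5 = ⅘ - 2*n/5)
(35957 - 36020)*(q(c(6), -170) + 21401) = (35957 - 36020)*(-1*(-170) + 21401) = -63*(170 + 21401) = -63*21571 = -1358973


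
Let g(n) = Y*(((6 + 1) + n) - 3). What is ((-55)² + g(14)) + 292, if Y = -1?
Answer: 3299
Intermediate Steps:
g(n) = -4 - n (g(n) = -(((6 + 1) + n) - 3) = -((7 + n) - 3) = -(4 + n) = -4 - n)
((-55)² + g(14)) + 292 = ((-55)² + (-4 - 1*14)) + 292 = (3025 + (-4 - 14)) + 292 = (3025 - 18) + 292 = 3007 + 292 = 3299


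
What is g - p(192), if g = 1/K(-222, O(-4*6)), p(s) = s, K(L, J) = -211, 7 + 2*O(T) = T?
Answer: -40513/211 ≈ -192.00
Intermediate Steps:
O(T) = -7/2 + T/2
g = -1/211 (g = 1/(-211) = -1/211 ≈ -0.0047393)
g - p(192) = -1/211 - 1*192 = -1/211 - 192 = -40513/211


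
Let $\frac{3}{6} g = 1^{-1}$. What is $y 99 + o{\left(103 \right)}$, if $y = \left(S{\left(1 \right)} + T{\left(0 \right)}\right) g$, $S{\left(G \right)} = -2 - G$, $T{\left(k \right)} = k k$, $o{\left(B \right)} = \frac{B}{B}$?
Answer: $-593$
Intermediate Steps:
$o{\left(B \right)} = 1$
$T{\left(k \right)} = k^{2}$
$g = 2$ ($g = \frac{2}{1} = 2 \cdot 1 = 2$)
$y = -6$ ($y = \left(\left(-2 - 1\right) + 0^{2}\right) 2 = \left(\left(-2 - 1\right) + 0\right) 2 = \left(-3 + 0\right) 2 = \left(-3\right) 2 = -6$)
$y 99 + o{\left(103 \right)} = \left(-6\right) 99 + 1 = -594 + 1 = -593$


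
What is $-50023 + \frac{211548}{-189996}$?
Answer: $- \frac{792031788}{15833} \approx -50024.0$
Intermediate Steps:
$-50023 + \frac{211548}{-189996} = -50023 + 211548 \left(- \frac{1}{189996}\right) = -50023 - \frac{17629}{15833} = - \frac{792031788}{15833}$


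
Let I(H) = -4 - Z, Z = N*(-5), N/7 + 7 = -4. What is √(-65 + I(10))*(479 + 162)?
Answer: 641*I*√454 ≈ 13658.0*I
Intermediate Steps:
N = -77 (N = -49 + 7*(-4) = -49 - 28 = -77)
Z = 385 (Z = -77*(-5) = 385)
I(H) = -389 (I(H) = -4 - 1*385 = -4 - 385 = -389)
√(-65 + I(10))*(479 + 162) = √(-65 - 389)*(479 + 162) = √(-454)*641 = (I*√454)*641 = 641*I*√454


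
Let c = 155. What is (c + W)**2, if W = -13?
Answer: 20164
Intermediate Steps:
(c + W)**2 = (155 - 13)**2 = 142**2 = 20164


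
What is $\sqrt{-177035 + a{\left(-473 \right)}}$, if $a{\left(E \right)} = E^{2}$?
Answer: $\sqrt{46694} \approx 216.09$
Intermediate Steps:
$\sqrt{-177035 + a{\left(-473 \right)}} = \sqrt{-177035 + \left(-473\right)^{2}} = \sqrt{-177035 + 223729} = \sqrt{46694}$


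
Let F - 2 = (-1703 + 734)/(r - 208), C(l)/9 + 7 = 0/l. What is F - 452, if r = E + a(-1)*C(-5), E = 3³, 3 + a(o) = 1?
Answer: -23781/55 ≈ -432.38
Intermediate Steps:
a(o) = -2 (a(o) = -3 + 1 = -2)
C(l) = -63 (C(l) = -63 + 9*(0/l) = -63 + 9*0 = -63 + 0 = -63)
E = 27
r = 153 (r = 27 - 2*(-63) = 27 + 126 = 153)
F = 1079/55 (F = 2 + (-1703 + 734)/(153 - 208) = 2 - 969/(-55) = 2 - 969*(-1/55) = 2 + 969/55 = 1079/55 ≈ 19.618)
F - 452 = 1079/55 - 452 = -23781/55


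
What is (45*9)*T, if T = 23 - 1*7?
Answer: 6480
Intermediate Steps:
T = 16 (T = 23 - 7 = 16)
(45*9)*T = (45*9)*16 = 405*16 = 6480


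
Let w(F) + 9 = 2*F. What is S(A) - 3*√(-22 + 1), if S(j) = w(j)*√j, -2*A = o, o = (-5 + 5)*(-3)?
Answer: -3*I*√21 ≈ -13.748*I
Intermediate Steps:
o = 0 (o = 0*(-3) = 0)
A = 0 (A = -½*0 = 0)
w(F) = -9 + 2*F
S(j) = √j*(-9 + 2*j) (S(j) = (-9 + 2*j)*√j = √j*(-9 + 2*j))
S(A) - 3*√(-22 + 1) = √0*(-9 + 2*0) - 3*√(-22 + 1) = 0*(-9 + 0) - 3*I*√21 = 0*(-9) - 3*I*√21 = 0 - 3*I*√21 = -3*I*√21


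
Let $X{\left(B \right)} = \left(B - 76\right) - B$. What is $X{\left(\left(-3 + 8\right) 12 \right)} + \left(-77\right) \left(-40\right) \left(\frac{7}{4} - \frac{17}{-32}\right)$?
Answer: $\frac{27801}{4} \approx 6950.3$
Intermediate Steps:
$X{\left(B \right)} = -76$ ($X{\left(B \right)} = \left(B - 76\right) - B = \left(-76 + B\right) - B = -76$)
$X{\left(\left(-3 + 8\right) 12 \right)} + \left(-77\right) \left(-40\right) \left(\frac{7}{4} - \frac{17}{-32}\right) = -76 + \left(-77\right) \left(-40\right) \left(\frac{7}{4} - \frac{17}{-32}\right) = -76 + 3080 \left(7 \cdot \frac{1}{4} - - \frac{17}{32}\right) = -76 + 3080 \left(\frac{7}{4} + \frac{17}{32}\right) = -76 + 3080 \cdot \frac{73}{32} = -76 + \frac{28105}{4} = \frac{27801}{4}$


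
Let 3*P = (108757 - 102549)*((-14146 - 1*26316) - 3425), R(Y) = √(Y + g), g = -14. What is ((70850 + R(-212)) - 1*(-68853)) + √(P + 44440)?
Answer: 139703 + I*√226 + 2*I*√22693098 ≈ 1.397e+5 + 9542.5*I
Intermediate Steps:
R(Y) = √(-14 + Y) (R(Y) = √(Y - 14) = √(-14 + Y))
P = -90816832 (P = ((108757 - 102549)*((-14146 - 1*26316) - 3425))/3 = (6208*((-14146 - 26316) - 3425))/3 = (6208*(-40462 - 3425))/3 = (6208*(-43887))/3 = (⅓)*(-272450496) = -90816832)
((70850 + R(-212)) - 1*(-68853)) + √(P + 44440) = ((70850 + √(-14 - 212)) - 1*(-68853)) + √(-90816832 + 44440) = ((70850 + √(-226)) + 68853) + √(-90772392) = ((70850 + I*√226) + 68853) + 2*I*√22693098 = (139703 + I*√226) + 2*I*√22693098 = 139703 + I*√226 + 2*I*√22693098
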